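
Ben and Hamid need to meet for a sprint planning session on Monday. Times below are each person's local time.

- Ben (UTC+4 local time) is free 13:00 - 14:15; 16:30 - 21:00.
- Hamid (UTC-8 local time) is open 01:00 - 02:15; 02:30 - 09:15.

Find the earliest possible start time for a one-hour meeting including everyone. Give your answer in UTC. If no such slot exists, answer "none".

09:00

Ben in UTC: 09:00-10:15, 12:30-17:00 (subtract 4h to convert from UTC+4).
Hamid in UTC: 09:00-10:15, 10:30-17:15 (add 8h to convert from UTC-8).
Ben ∩ Hamid: 09:00-10:15, 12:30-17:00.
The first common window of at least 60 minutes is 09:00-10:15, so the earliest start is 09:00.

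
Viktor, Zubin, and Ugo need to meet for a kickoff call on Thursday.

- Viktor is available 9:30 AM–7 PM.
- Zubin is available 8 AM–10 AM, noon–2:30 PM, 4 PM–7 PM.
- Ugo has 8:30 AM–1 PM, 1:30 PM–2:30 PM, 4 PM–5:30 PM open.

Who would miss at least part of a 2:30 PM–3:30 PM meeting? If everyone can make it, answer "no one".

Viktor: free for 14:30-15:30. Zubin: not fully free for 14:30-15:30. Ugo: not fully free for 14:30-15:30.

Ugo, Zubin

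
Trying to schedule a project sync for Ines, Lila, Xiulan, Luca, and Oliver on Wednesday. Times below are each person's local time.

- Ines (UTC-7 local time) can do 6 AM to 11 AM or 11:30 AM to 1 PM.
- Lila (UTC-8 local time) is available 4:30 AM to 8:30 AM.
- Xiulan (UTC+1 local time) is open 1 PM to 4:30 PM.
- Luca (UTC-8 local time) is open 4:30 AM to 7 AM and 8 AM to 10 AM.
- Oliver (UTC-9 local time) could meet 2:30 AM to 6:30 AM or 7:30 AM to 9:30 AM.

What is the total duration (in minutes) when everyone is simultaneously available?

120

Ines in UTC: 13:00-18:00, 18:30-20:00 (add 7h to convert from UTC-7).
Lila in UTC: 12:30-16:30 (add 8h to convert from UTC-8).
Xiulan in UTC: 12:00-15:30 (subtract 1h to convert from UTC+1).
Luca in UTC: 12:30-15:00, 16:00-18:00 (add 8h to convert from UTC-8).
Oliver in UTC: 11:30-15:30, 16:30-18:30 (add 9h to convert from UTC-9).
Ines ∩ Lila: 13:00-16:30.
Ines ∩ Lila ∩ Xiulan: 13:00-15:30.
Ines ∩ Lila ∩ Xiulan ∩ Luca: 13:00-15:00.
Ines ∩ Lila ∩ Xiulan ∩ Luca ∩ Oliver: 13:00-15:00.
So the common availability across everyone is 13:00-15:00.
That's a single block of 120 minutes.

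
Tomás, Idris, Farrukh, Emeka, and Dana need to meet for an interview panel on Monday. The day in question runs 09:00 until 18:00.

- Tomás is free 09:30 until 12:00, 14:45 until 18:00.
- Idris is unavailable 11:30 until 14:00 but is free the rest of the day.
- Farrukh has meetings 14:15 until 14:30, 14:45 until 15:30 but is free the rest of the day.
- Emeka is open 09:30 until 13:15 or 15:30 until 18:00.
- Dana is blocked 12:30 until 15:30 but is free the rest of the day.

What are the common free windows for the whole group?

09:30-11:30, 15:30-18:00

Tomás free: 09:30-12:00, 14:45-18:00.
Idris free: 09:00-11:30, 14:00-18:00 (invert busy blocks within the working day).
Farrukh free: 09:00-14:15, 14:30-14:45, 15:30-18:00 (invert busy blocks within the working day).
Emeka free: 09:30-13:15, 15:30-18:00.
Dana free: 09:00-12:30, 15:30-18:00 (invert busy blocks within the working day).
Tomás ∩ Idris: 09:30-11:30, 14:45-18:00.
Tomás ∩ Idris ∩ Farrukh: 09:30-11:30, 15:30-18:00.
Tomás ∩ Idris ∩ Farrukh ∩ Emeka: 09:30-11:30, 15:30-18:00.
Tomás ∩ Idris ∩ Farrukh ∩ Emeka ∩ Dana: 09:30-11:30, 15:30-18:00.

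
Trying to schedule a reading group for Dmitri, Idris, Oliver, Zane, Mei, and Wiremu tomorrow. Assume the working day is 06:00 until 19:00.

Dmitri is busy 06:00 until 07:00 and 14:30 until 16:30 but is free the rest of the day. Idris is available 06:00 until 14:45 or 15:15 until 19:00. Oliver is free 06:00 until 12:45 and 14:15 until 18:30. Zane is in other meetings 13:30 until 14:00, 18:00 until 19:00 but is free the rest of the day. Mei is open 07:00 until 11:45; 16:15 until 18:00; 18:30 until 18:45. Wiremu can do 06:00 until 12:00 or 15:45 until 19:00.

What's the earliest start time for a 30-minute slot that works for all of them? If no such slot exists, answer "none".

07:00

Dmitri free: 07:00-14:30, 16:30-19:00 (invert busy blocks within the working day).
Idris free: 06:00-14:45, 15:15-19:00.
Oliver free: 06:00-12:45, 14:15-18:30.
Zane free: 06:00-13:30, 14:00-18:00 (invert busy blocks within the working day).
Mei free: 07:00-11:45, 16:15-18:00, 18:30-18:45.
Wiremu free: 06:00-12:00, 15:45-19:00.
Dmitri ∩ Idris: 07:00-14:30, 16:30-19:00.
Dmitri ∩ Idris ∩ Oliver: 07:00-12:45, 14:15-14:30, 16:30-18:30.
Dmitri ∩ Idris ∩ Oliver ∩ Zane: 07:00-12:45, 14:15-14:30, 16:30-18:00.
Dmitri ∩ Idris ∩ Oliver ∩ Zane ∩ Mei: 07:00-11:45, 16:30-18:00.
Dmitri ∩ Idris ∩ Oliver ∩ Zane ∩ Mei ∩ Wiremu: 07:00-11:45, 16:30-18:00.
Those are the intersection windows.
The first common window of at least 30 minutes is 07:00-11:45, so the earliest start is 07:00.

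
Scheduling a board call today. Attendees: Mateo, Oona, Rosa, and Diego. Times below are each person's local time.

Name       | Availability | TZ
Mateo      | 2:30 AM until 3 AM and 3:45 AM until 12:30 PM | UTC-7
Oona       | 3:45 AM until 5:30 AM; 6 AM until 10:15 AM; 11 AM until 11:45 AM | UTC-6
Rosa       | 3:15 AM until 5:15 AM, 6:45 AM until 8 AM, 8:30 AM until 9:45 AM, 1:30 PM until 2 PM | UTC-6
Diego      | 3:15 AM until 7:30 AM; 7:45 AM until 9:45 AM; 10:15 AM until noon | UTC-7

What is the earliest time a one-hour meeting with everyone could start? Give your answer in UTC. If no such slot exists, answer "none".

Mateo in UTC: 09:30-10:00, 10:45-19:30 (add 7h to convert from UTC-7).
Oona in UTC: 09:45-11:30, 12:00-16:15, 17:00-17:45 (add 6h to convert from UTC-6).
Rosa in UTC: 09:15-11:15, 12:45-14:00, 14:30-15:45, 19:30-20:00 (add 6h to convert from UTC-6).
Diego in UTC: 10:15-14:30, 14:45-16:45, 17:15-19:00 (add 7h to convert from UTC-7).
Mateo ∩ Oona: 09:45-10:00, 10:45-11:30, 12:00-16:15, 17:00-17:45.
Mateo ∩ Oona ∩ Rosa: 09:45-10:00, 10:45-11:15, 12:45-14:00, 14:30-15:45.
Mateo ∩ Oona ∩ Rosa ∩ Diego: 10:45-11:15, 12:45-14:00, 14:45-15:45.
So the common availability across everyone is 10:45-11:15, 12:45-14:00, 14:45-15:45.
The first common window of at least 60 minutes is 12:45-14:00, so the earliest start is 12:45.

12:45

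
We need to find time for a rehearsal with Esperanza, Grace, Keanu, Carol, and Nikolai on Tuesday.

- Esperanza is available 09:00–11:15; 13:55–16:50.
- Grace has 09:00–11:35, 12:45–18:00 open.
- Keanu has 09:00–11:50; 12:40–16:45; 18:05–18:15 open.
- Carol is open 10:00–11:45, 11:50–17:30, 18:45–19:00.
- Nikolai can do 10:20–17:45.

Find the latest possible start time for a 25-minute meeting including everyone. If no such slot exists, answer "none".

Esperanza ∩ Grace: 09:00-11:15, 13:55-16:50.
Esperanza ∩ Grace ∩ Keanu: 09:00-11:15, 13:55-16:45.
Esperanza ∩ Grace ∩ Keanu ∩ Carol: 10:00-11:15, 13:55-16:45.
Esperanza ∩ Grace ∩ Keanu ∩ Carol ∩ Nikolai: 10:20-11:15, 13:55-16:45.
The last common window of at least 25 minutes is 13:55-16:45; a 25-minute meeting can start as late as 16:20 and still end by 16:45.

16:20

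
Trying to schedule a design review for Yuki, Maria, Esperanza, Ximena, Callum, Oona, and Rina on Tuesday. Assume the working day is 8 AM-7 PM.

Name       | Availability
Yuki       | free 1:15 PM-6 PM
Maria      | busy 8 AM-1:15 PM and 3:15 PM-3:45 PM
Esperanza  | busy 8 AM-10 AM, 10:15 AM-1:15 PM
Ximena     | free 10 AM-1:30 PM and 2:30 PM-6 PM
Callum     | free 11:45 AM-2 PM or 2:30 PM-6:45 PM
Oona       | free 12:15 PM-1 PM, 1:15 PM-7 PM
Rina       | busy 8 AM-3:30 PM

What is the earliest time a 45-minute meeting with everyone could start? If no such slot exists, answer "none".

15:45

Yuki free: 13:15-18:00.
Maria free: 13:15-15:15, 15:45-19:00 (invert busy blocks within the working day).
Esperanza free: 10:00-10:15, 13:15-19:00 (invert busy blocks within the working day).
Ximena free: 10:00-13:30, 14:30-18:00.
Callum free: 11:45-14:00, 14:30-18:45.
Oona free: 12:15-13:00, 13:15-19:00.
Rina free: 15:30-19:00 (invert busy blocks within the working day).
Yuki ∩ Maria: 13:15-15:15, 15:45-18:00.
Yuki ∩ Maria ∩ Esperanza: 13:15-15:15, 15:45-18:00.
Yuki ∩ Maria ∩ Esperanza ∩ Ximena: 13:15-13:30, 14:30-15:15, 15:45-18:00.
Yuki ∩ Maria ∩ Esperanza ∩ Ximena ∩ Callum: 13:15-13:30, 14:30-15:15, 15:45-18:00.
Yuki ∩ Maria ∩ Esperanza ∩ Ximena ∩ Callum ∩ Oona: 13:15-13:30, 14:30-15:15, 15:45-18:00.
Yuki ∩ Maria ∩ Esperanza ∩ Ximena ∩ Callum ∩ Oona ∩ Rina: 15:45-18:00.
Those are the intersection windows.
The first common window of at least 45 minutes is 15:45-18:00, so the earliest start is 15:45.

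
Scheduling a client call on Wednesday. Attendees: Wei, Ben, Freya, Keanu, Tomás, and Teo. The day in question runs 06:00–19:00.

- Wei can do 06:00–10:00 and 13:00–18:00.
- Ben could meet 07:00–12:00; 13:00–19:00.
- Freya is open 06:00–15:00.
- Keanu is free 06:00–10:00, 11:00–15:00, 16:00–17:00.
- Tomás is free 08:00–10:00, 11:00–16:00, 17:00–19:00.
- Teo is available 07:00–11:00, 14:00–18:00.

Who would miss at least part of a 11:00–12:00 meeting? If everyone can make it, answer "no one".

Teo, Wei

Wei: not fully free for 11:00-12:00. Ben: free for 11:00-12:00. Freya: free for 11:00-12:00. Keanu: free for 11:00-12:00. Tomás: free for 11:00-12:00. Teo: not fully free for 11:00-12:00.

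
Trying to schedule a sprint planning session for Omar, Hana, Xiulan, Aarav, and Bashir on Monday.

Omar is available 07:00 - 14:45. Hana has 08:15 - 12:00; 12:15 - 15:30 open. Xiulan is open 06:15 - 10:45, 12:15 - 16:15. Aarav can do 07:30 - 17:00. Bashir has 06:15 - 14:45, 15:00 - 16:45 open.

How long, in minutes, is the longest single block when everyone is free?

Omar ∩ Hana: 08:15-12:00, 12:15-14:45.
Omar ∩ Hana ∩ Xiulan: 08:15-10:45, 12:15-14:45.
Omar ∩ Hana ∩ Xiulan ∩ Aarav: 08:15-10:45, 12:15-14:45.
Omar ∩ Hana ∩ Xiulan ∩ Aarav ∩ Bashir: 08:15-10:45, 12:15-14:45.
The longest is 08:15-10:45 at 150 minutes.

150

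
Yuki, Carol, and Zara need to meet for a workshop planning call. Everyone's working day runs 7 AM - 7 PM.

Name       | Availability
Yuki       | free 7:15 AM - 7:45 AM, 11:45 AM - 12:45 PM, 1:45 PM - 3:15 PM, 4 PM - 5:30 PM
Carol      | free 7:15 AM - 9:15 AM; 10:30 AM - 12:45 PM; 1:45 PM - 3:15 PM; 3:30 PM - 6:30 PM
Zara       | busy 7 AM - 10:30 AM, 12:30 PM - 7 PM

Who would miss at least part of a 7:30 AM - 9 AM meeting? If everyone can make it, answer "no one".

Yuki, Zara

Yuki free: 07:15-07:45, 11:45-12:45, 13:45-15:15, 16:00-17:30.
Carol free: 07:15-09:15, 10:30-12:45, 13:45-15:15, 15:30-18:30.
Zara free: 10:30-12:30 (invert busy blocks within the working day).
Yuki: not fully free for 07:30-09:00. Carol: free for 07:30-09:00. Zara: not fully free for 07:30-09:00.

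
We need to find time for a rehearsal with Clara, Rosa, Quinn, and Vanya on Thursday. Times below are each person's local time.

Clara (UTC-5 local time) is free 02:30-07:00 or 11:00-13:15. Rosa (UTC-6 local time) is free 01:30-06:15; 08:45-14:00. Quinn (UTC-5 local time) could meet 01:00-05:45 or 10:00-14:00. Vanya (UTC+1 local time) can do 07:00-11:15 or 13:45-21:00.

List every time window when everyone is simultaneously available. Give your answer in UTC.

07:30-10:15, 16:00-18:15

Clara in UTC: 07:30-12:00, 16:00-18:15 (add 5h to convert from UTC-5).
Rosa in UTC: 07:30-12:15, 14:45-20:00 (add 6h to convert from UTC-6).
Quinn in UTC: 06:00-10:45, 15:00-19:00 (add 5h to convert from UTC-5).
Vanya in UTC: 06:00-10:15, 12:45-20:00 (subtract 1h to convert from UTC+1).
Clara ∩ Rosa: 07:30-12:00, 16:00-18:15.
Clara ∩ Rosa ∩ Quinn: 07:30-10:45, 16:00-18:15.
Clara ∩ Rosa ∩ Quinn ∩ Vanya: 07:30-10:15, 16:00-18:15.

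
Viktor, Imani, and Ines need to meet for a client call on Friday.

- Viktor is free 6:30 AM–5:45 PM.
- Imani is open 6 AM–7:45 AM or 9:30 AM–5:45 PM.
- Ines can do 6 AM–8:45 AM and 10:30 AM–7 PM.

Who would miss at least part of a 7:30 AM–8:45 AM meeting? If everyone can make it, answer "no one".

Viktor: free for 07:30-08:45. Imani: not fully free for 07:30-08:45. Ines: free for 07:30-08:45.

Imani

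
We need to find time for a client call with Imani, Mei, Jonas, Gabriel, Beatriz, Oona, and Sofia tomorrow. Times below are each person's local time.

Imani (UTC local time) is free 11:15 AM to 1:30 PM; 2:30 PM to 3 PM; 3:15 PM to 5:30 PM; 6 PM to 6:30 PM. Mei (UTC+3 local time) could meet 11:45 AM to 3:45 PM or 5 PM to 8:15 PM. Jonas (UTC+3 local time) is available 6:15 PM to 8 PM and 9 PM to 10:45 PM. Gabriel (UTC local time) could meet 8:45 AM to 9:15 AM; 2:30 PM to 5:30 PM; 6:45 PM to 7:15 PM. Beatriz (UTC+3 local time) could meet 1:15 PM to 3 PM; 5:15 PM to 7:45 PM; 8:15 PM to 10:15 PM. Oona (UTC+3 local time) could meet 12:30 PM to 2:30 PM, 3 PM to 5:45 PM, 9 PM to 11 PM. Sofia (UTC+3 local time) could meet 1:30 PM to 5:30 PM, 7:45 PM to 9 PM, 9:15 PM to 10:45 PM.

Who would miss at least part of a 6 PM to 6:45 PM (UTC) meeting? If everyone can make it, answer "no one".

Imani in UTC: 11:15-13:30, 14:30-15:00, 15:15-17:30, 18:00-18:30.
Mei in UTC: 08:45-12:45, 14:00-17:15 (subtract 3h to convert from UTC+3).
Jonas in UTC: 15:15-17:00, 18:00-19:45 (subtract 3h to convert from UTC+3).
Gabriel in UTC: 08:45-09:15, 14:30-17:30, 18:45-19:15.
Beatriz in UTC: 10:15-12:00, 14:15-16:45, 17:15-19:15 (subtract 3h to convert from UTC+3).
Oona in UTC: 09:30-11:30, 12:00-14:45, 18:00-20:00 (subtract 3h to convert from UTC+3).
Sofia in UTC: 10:30-14:30, 16:45-18:00, 18:15-19:45 (subtract 3h to convert from UTC+3).
Imani: not fully free for 18:00-18:45. Mei: not fully free for 18:00-18:45. Jonas: free for 18:00-18:45. Gabriel: not fully free for 18:00-18:45. Beatriz: free for 18:00-18:45. Oona: free for 18:00-18:45. Sofia: not fully free for 18:00-18:45.

Gabriel, Imani, Mei, Sofia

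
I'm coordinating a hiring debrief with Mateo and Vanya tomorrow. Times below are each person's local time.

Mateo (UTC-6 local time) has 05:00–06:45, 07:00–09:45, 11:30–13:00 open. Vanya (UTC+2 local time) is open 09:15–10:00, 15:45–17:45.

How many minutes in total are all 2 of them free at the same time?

120

Mateo in UTC: 11:00-12:45, 13:00-15:45, 17:30-19:00 (add 6h to convert from UTC-6).
Vanya in UTC: 07:15-08:00, 13:45-15:45 (subtract 2h to convert from UTC+2).
Mateo ∩ Vanya: 13:45-15:45.
That's a single block of 120 minutes.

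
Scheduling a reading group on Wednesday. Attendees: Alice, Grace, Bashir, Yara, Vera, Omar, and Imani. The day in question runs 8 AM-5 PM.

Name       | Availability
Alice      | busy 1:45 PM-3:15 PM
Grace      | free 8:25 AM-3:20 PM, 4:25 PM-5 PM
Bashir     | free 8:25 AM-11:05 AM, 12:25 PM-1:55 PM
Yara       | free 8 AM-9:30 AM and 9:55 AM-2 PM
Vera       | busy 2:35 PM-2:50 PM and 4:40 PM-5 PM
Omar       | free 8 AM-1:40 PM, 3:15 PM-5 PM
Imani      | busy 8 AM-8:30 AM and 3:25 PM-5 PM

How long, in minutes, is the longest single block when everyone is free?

75

Alice free: 08:00-13:45, 15:15-17:00 (invert busy blocks within the working day).
Grace free: 08:25-15:20, 16:25-17:00.
Bashir free: 08:25-11:05, 12:25-13:55.
Yara free: 08:00-09:30, 09:55-14:00.
Vera free: 08:00-14:35, 14:50-16:40 (invert busy blocks within the working day).
Omar free: 08:00-13:40, 15:15-17:00.
Imani free: 08:30-15:25 (invert busy blocks within the working day).
Alice ∩ Grace: 08:25-13:45, 15:15-15:20, 16:25-17:00.
Alice ∩ Grace ∩ Bashir: 08:25-11:05, 12:25-13:45.
Alice ∩ Grace ∩ Bashir ∩ Yara: 08:25-09:30, 09:55-11:05, 12:25-13:45.
Alice ∩ Grace ∩ Bashir ∩ Yara ∩ Vera: 08:25-09:30, 09:55-11:05, 12:25-13:45.
Alice ∩ Grace ∩ Bashir ∩ Yara ∩ Vera ∩ Omar: 08:25-09:30, 09:55-11:05, 12:25-13:40.
Alice ∩ Grace ∩ Bashir ∩ Yara ∩ Vera ∩ Omar ∩ Imani: 08:30-09:30, 09:55-11:05, 12:25-13:40.
The longest is 12:25-13:40 at 75 minutes.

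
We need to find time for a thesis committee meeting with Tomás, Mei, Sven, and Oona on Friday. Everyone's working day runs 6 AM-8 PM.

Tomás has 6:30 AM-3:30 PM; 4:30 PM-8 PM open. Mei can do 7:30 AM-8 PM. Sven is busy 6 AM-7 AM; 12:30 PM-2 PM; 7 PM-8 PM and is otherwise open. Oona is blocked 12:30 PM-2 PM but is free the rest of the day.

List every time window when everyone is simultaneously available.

07:30-12:30, 14:00-15:30, 16:30-19:00

Tomás free: 06:30-15:30, 16:30-20:00.
Mei free: 07:30-20:00.
Sven free: 07:00-12:30, 14:00-19:00 (invert busy blocks within the working day).
Oona free: 06:00-12:30, 14:00-20:00 (invert busy blocks within the working day).
Tomás ∩ Mei: 07:30-15:30, 16:30-20:00.
Tomás ∩ Mei ∩ Sven: 07:30-12:30, 14:00-15:30, 16:30-19:00.
Tomás ∩ Mei ∩ Sven ∩ Oona: 07:30-12:30, 14:00-15:30, 16:30-19:00.
So the common availability across everyone is 07:30-12:30, 14:00-15:30, 16:30-19:00.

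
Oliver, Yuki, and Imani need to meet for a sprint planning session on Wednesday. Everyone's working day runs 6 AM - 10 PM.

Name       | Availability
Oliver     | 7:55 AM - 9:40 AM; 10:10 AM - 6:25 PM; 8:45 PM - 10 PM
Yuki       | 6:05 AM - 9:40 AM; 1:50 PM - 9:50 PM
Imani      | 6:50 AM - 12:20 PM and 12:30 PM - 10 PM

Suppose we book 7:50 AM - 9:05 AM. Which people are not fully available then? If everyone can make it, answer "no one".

Oliver: not fully free for 07:50-09:05. Yuki: free for 07:50-09:05. Imani: free for 07:50-09:05.

Oliver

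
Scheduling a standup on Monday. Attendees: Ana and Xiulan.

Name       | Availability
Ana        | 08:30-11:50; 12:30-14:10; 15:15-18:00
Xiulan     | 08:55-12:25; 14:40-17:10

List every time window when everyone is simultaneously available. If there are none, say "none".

Ana ∩ Xiulan: 08:55-11:50, 15:15-17:10.
Those are the intersection windows.

08:55-11:50, 15:15-17:10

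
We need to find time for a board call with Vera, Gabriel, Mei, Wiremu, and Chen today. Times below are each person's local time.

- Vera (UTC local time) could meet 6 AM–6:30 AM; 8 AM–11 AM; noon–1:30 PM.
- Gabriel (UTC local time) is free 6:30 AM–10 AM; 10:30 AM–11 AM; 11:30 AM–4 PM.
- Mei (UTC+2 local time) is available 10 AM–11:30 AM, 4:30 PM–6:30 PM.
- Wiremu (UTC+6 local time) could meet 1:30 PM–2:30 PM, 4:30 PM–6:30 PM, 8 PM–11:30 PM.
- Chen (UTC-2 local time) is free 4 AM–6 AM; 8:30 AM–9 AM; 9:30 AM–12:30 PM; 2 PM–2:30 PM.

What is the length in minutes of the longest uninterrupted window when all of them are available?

Vera in UTC: 06:00-06:30, 08:00-11:00, 12:00-13:30.
Gabriel in UTC: 06:30-10:00, 10:30-11:00, 11:30-16:00.
Mei in UTC: 08:00-09:30, 14:30-16:30 (subtract 2h to convert from UTC+2).
Wiremu in UTC: 07:30-08:30, 10:30-12:30, 14:00-17:30 (subtract 6h to convert from UTC+6).
Chen in UTC: 06:00-08:00, 10:30-11:00, 11:30-14:30, 16:00-16:30 (add 2h to convert from UTC-2).
Vera ∩ Gabriel: 08:00-10:00, 10:30-11:00, 12:00-13:30.
Vera ∩ Gabriel ∩ Mei: 08:00-09:30.
Vera ∩ Gabriel ∩ Mei ∩ Wiremu: 08:00-08:30.
Vera ∩ Gabriel ∩ Mei ∩ Wiremu ∩ Chen: ∅.
There is no time when everyone is free.
No common window exists, so the longest block is 0 minutes.

0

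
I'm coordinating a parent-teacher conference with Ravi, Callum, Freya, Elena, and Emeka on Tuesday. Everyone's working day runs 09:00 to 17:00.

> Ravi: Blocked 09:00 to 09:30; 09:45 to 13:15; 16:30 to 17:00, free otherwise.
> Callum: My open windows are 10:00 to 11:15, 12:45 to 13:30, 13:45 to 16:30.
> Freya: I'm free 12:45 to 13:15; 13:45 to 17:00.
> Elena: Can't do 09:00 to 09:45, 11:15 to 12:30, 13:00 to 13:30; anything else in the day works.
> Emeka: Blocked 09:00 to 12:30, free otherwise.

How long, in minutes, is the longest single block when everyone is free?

165

Ravi free: 09:30-09:45, 13:15-16:30 (invert busy blocks within the working day).
Callum free: 10:00-11:15, 12:45-13:30, 13:45-16:30.
Freya free: 12:45-13:15, 13:45-17:00.
Elena free: 09:45-11:15, 12:30-13:00, 13:30-17:00 (invert busy blocks within the working day).
Emeka free: 12:30-17:00 (invert busy blocks within the working day).
Ravi ∩ Callum: 13:15-13:30, 13:45-16:30.
Ravi ∩ Callum ∩ Freya: 13:45-16:30.
Ravi ∩ Callum ∩ Freya ∩ Elena: 13:45-16:30.
Ravi ∩ Callum ∩ Freya ∩ Elena ∩ Emeka: 13:45-16:30.
The longest is 13:45-16:30 at 165 minutes.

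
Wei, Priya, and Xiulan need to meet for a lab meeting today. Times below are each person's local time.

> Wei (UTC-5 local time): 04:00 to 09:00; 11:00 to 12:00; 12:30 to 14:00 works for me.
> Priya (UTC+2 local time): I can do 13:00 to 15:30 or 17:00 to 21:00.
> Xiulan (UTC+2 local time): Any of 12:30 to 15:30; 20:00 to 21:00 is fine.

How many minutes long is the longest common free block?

Wei in UTC: 09:00-14:00, 16:00-17:00, 17:30-19:00 (add 5h to convert from UTC-5).
Priya in UTC: 11:00-13:30, 15:00-19:00 (subtract 2h to convert from UTC+2).
Xiulan in UTC: 10:30-13:30, 18:00-19:00 (subtract 2h to convert from UTC+2).
Wei ∩ Priya: 11:00-13:30, 16:00-17:00, 17:30-19:00.
Wei ∩ Priya ∩ Xiulan: 11:00-13:30, 18:00-19:00.
The longest is 11:00-13:30 at 150 minutes.

150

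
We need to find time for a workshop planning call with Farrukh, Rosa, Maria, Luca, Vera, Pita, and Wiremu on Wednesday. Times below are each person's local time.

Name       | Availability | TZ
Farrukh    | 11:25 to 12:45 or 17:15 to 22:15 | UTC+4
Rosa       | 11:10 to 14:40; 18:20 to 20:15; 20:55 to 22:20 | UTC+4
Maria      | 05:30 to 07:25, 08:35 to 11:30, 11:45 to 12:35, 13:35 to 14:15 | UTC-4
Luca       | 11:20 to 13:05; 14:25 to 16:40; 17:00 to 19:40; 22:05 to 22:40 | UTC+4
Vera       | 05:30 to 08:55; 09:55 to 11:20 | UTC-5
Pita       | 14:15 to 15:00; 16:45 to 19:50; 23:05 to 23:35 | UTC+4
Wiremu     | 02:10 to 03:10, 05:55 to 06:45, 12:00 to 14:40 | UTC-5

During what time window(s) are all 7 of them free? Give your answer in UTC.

none

Farrukh in UTC: 07:25-08:45, 13:15-18:15 (subtract 4h to convert from UTC+4).
Rosa in UTC: 07:10-10:40, 14:20-16:15, 16:55-18:20 (subtract 4h to convert from UTC+4).
Maria in UTC: 09:30-11:25, 12:35-15:30, 15:45-16:35, 17:35-18:15 (add 4h to convert from UTC-4).
Luca in UTC: 07:20-09:05, 10:25-12:40, 13:00-15:40, 18:05-18:40 (subtract 4h to convert from UTC+4).
Vera in UTC: 10:30-13:55, 14:55-16:20 (add 5h to convert from UTC-5).
Pita in UTC: 10:15-11:00, 12:45-15:50, 19:05-19:35 (subtract 4h to convert from UTC+4).
Wiremu in UTC: 07:10-08:10, 10:55-11:45, 17:00-19:40 (add 5h to convert from UTC-5).
Farrukh ∩ Rosa: 07:25-08:45, 14:20-16:15, 16:55-18:15.
Farrukh ∩ Rosa ∩ Maria: 14:20-15:30, 15:45-16:15, 17:35-18:15.
Farrukh ∩ Rosa ∩ Maria ∩ Luca: 14:20-15:30, 18:05-18:15.
Farrukh ∩ Rosa ∩ Maria ∩ Luca ∩ Vera: 14:55-15:30.
Farrukh ∩ Rosa ∩ Maria ∩ Luca ∩ Vera ∩ Pita: 14:55-15:30.
Farrukh ∩ Rosa ∩ Maria ∩ Luca ∩ Vera ∩ Pita ∩ Wiremu: ∅.
There is no time when everyone is free.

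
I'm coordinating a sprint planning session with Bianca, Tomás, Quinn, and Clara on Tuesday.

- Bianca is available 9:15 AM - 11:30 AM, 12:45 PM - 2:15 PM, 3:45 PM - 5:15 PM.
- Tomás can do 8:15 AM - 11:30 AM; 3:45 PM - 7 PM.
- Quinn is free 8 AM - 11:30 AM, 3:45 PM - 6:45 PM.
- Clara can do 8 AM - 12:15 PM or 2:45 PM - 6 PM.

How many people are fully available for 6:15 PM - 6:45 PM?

Tomás and Quinn can make the full 18:15-18:45 slot — that's 2.

2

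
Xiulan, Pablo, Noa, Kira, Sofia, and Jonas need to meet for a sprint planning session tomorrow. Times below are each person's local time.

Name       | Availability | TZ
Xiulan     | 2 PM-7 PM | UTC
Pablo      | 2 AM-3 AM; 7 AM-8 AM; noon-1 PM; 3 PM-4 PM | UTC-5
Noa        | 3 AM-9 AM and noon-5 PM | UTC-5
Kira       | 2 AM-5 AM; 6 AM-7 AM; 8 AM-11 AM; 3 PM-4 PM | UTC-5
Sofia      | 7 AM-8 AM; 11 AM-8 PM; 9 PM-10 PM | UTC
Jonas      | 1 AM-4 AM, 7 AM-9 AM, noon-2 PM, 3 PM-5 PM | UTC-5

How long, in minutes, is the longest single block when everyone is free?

Xiulan in UTC: 14:00-19:00.
Pablo in UTC: 07:00-08:00, 12:00-13:00, 17:00-18:00, 20:00-21:00 (add 5h to convert from UTC-5).
Noa in UTC: 08:00-14:00, 17:00-22:00 (add 5h to convert from UTC-5).
Kira in UTC: 07:00-10:00, 11:00-12:00, 13:00-16:00, 20:00-21:00 (add 5h to convert from UTC-5).
Sofia in UTC: 07:00-08:00, 11:00-20:00, 21:00-22:00.
Jonas in UTC: 06:00-09:00, 12:00-14:00, 17:00-19:00, 20:00-22:00 (add 5h to convert from UTC-5).
Xiulan ∩ Pablo: 17:00-18:00.
Xiulan ∩ Pablo ∩ Noa: 17:00-18:00.
Xiulan ∩ Pablo ∩ Noa ∩ Kira: ∅.
Xiulan ∩ Pablo ∩ Noa ∩ Kira ∩ Sofia: ∅.
Xiulan ∩ Pablo ∩ Noa ∩ Kira ∩ Sofia ∩ Jonas: ∅.
There is no time when everyone is free.
No common window exists, so the longest block is 0 minutes.

0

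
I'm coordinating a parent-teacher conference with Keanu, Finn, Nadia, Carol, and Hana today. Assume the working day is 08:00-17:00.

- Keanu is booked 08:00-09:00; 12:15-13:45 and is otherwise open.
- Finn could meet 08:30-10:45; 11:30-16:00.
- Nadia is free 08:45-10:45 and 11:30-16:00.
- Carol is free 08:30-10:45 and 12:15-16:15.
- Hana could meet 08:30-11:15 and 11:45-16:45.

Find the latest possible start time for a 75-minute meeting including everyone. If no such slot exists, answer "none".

14:45

Keanu free: 09:00-12:15, 13:45-17:00 (invert busy blocks within the working day).
Finn free: 08:30-10:45, 11:30-16:00.
Nadia free: 08:45-10:45, 11:30-16:00.
Carol free: 08:30-10:45, 12:15-16:15.
Hana free: 08:30-11:15, 11:45-16:45.
Keanu ∩ Finn: 09:00-10:45, 11:30-12:15, 13:45-16:00.
Keanu ∩ Finn ∩ Nadia: 09:00-10:45, 11:30-12:15, 13:45-16:00.
Keanu ∩ Finn ∩ Nadia ∩ Carol: 09:00-10:45, 13:45-16:00.
Keanu ∩ Finn ∩ Nadia ∩ Carol ∩ Hana: 09:00-10:45, 13:45-16:00.
The last common window of at least 75 minutes is 13:45-16:00; a 75-minute meeting can start as late as 14:45 and still end by 16:00.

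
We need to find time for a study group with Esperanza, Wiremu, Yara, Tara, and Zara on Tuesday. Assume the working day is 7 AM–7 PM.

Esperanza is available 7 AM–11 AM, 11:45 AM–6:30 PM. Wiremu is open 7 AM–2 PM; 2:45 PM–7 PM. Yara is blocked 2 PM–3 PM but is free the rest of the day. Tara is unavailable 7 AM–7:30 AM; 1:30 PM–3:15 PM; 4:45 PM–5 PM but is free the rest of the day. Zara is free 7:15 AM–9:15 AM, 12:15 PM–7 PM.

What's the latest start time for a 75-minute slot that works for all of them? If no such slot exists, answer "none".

17:15

Esperanza free: 07:00-11:00, 11:45-18:30.
Wiremu free: 07:00-14:00, 14:45-19:00.
Yara free: 07:00-14:00, 15:00-19:00 (invert busy blocks within the working day).
Tara free: 07:30-13:30, 15:15-16:45, 17:00-19:00 (invert busy blocks within the working day).
Zara free: 07:15-09:15, 12:15-19:00.
Esperanza ∩ Wiremu: 07:00-11:00, 11:45-14:00, 14:45-18:30.
Esperanza ∩ Wiremu ∩ Yara: 07:00-11:00, 11:45-14:00, 15:00-18:30.
Esperanza ∩ Wiremu ∩ Yara ∩ Tara: 07:30-11:00, 11:45-13:30, 15:15-16:45, 17:00-18:30.
Esperanza ∩ Wiremu ∩ Yara ∩ Tara ∩ Zara: 07:30-09:15, 12:15-13:30, 15:15-16:45, 17:00-18:30.
The last common window of at least 75 minutes is 17:00-18:30; a 75-minute meeting can start as late as 17:15 and still end by 18:30.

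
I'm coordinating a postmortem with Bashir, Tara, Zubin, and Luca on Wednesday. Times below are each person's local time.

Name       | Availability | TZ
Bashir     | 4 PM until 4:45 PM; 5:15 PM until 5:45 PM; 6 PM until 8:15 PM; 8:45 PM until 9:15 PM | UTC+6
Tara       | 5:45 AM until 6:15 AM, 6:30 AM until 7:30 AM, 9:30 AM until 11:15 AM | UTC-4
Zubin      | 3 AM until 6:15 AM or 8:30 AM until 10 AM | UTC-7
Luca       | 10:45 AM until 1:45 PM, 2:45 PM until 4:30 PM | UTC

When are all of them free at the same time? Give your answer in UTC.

11:15-11:30

Bashir in UTC: 10:00-10:45, 11:15-11:45, 12:00-14:15, 14:45-15:15 (subtract 6h to convert from UTC+6).
Tara in UTC: 09:45-10:15, 10:30-11:30, 13:30-15:15 (add 4h to convert from UTC-4).
Zubin in UTC: 10:00-13:15, 15:30-17:00 (add 7h to convert from UTC-7).
Luca in UTC: 10:45-13:45, 14:45-16:30.
Bashir ∩ Tara: 10:00-10:15, 10:30-10:45, 11:15-11:30, 13:30-14:15, 14:45-15:15.
Bashir ∩ Tara ∩ Zubin: 10:00-10:15, 10:30-10:45, 11:15-11:30.
Bashir ∩ Tara ∩ Zubin ∩ Luca: 11:15-11:30.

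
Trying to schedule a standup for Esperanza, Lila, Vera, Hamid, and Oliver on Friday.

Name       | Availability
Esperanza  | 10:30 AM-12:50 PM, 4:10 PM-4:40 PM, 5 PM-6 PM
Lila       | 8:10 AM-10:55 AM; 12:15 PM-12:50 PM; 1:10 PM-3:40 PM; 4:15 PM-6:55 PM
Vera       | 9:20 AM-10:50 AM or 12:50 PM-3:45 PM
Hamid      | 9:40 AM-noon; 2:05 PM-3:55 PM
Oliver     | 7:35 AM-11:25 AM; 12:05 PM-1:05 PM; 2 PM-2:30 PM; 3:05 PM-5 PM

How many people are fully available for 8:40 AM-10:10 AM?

Lila and Oliver can make the full 08:40-10:10 slot — that's 2.

2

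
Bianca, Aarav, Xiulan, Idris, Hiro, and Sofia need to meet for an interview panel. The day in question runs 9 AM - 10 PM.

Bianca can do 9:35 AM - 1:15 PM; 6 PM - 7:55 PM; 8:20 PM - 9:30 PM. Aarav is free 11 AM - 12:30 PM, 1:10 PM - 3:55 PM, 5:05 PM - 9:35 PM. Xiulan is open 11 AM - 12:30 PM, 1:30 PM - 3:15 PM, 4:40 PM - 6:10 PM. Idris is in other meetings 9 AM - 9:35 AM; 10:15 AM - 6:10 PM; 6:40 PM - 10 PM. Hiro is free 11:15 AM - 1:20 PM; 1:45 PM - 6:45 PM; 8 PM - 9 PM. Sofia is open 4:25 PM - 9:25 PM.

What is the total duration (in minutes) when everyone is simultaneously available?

Bianca free: 09:35-13:15, 18:00-19:55, 20:20-21:30.
Aarav free: 11:00-12:30, 13:10-15:55, 17:05-21:35.
Xiulan free: 11:00-12:30, 13:30-15:15, 16:40-18:10.
Idris free: 09:35-10:15, 18:10-18:40 (invert busy blocks within the working day).
Hiro free: 11:15-13:20, 13:45-18:45, 20:00-21:00.
Sofia free: 16:25-21:25.
Bianca ∩ Aarav: 11:00-12:30, 13:10-13:15, 18:00-19:55, 20:20-21:30.
Bianca ∩ Aarav ∩ Xiulan: 11:00-12:30, 18:00-18:10.
Bianca ∩ Aarav ∩ Xiulan ∩ Idris: ∅.
Bianca ∩ Aarav ∩ Xiulan ∩ Idris ∩ Hiro: ∅.
Bianca ∩ Aarav ∩ Xiulan ∩ Idris ∩ Hiro ∩ Sofia: ∅.
There is no time when everyone is free.
There is no common window, so the total is 0 minutes.

0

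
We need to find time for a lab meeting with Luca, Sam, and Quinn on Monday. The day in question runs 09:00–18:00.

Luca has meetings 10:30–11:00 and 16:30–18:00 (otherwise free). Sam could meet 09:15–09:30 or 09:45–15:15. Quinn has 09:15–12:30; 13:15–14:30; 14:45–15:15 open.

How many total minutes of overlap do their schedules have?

255

Luca free: 09:00-10:30, 11:00-16:30 (invert busy blocks within the working day).
Sam free: 09:15-09:30, 09:45-15:15.
Quinn free: 09:15-12:30, 13:15-14:30, 14:45-15:15.
Luca ∩ Sam: 09:15-09:30, 09:45-10:30, 11:00-15:15.
Luca ∩ Sam ∩ Quinn: 09:15-09:30, 09:45-10:30, 11:00-12:30, 13:15-14:30, 14:45-15:15.
So the common availability across everyone is 09:15-09:30, 09:45-10:30, 11:00-12:30, 13:15-14:30, 14:45-15:15.
Summing the common windows: 15 + 45 + 90 + 75 + 30 = 255 minutes.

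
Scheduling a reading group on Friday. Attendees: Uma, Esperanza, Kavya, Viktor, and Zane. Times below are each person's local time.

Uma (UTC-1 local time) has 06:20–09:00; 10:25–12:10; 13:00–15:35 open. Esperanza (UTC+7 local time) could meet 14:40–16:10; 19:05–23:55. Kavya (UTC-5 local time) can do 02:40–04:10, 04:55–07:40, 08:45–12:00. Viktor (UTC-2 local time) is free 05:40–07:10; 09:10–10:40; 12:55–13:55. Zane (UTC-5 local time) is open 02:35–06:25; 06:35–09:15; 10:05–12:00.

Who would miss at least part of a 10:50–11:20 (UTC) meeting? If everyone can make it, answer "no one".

Uma in UTC: 07:20-10:00, 11:25-13:10, 14:00-16:35 (add 1h to convert from UTC-1).
Esperanza in UTC: 07:40-09:10, 12:05-16:55 (subtract 7h to convert from UTC+7).
Kavya in UTC: 07:40-09:10, 09:55-12:40, 13:45-17:00 (add 5h to convert from UTC-5).
Viktor in UTC: 07:40-09:10, 11:10-12:40, 14:55-15:55 (add 2h to convert from UTC-2).
Zane in UTC: 07:35-11:25, 11:35-14:15, 15:05-17:00 (add 5h to convert from UTC-5).
Uma: not fully free for 10:50-11:20. Esperanza: not fully free for 10:50-11:20. Kavya: free for 10:50-11:20. Viktor: not fully free for 10:50-11:20. Zane: free for 10:50-11:20.

Esperanza, Uma, Viktor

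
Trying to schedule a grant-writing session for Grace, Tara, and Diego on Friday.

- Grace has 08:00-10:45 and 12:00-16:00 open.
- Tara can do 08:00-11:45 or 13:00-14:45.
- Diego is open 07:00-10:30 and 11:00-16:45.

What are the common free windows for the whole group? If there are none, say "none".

08:00-10:30, 13:00-14:45

Grace ∩ Tara: 08:00-10:45, 13:00-14:45.
Grace ∩ Tara ∩ Diego: 08:00-10:30, 13:00-14:45.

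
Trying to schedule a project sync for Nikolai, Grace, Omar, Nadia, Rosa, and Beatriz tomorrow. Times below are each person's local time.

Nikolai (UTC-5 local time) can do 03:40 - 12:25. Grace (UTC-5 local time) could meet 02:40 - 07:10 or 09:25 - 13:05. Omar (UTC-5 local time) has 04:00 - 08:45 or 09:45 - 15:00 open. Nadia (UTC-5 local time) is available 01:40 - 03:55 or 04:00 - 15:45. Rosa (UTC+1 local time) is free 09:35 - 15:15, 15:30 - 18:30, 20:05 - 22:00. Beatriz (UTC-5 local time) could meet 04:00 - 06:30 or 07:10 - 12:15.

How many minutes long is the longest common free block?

Nikolai in UTC: 08:40-17:25 (add 5h to convert from UTC-5).
Grace in UTC: 07:40-12:10, 14:25-18:05 (add 5h to convert from UTC-5).
Omar in UTC: 09:00-13:45, 14:45-20:00 (add 5h to convert from UTC-5).
Nadia in UTC: 06:40-08:55, 09:00-20:45 (add 5h to convert from UTC-5).
Rosa in UTC: 08:35-14:15, 14:30-17:30, 19:05-21:00 (subtract 1h to convert from UTC+1).
Beatriz in UTC: 09:00-11:30, 12:10-17:15 (add 5h to convert from UTC-5).
Nikolai ∩ Grace: 08:40-12:10, 14:25-17:25.
Nikolai ∩ Grace ∩ Omar: 09:00-12:10, 14:45-17:25.
Nikolai ∩ Grace ∩ Omar ∩ Nadia: 09:00-12:10, 14:45-17:25.
Nikolai ∩ Grace ∩ Omar ∩ Nadia ∩ Rosa: 09:00-12:10, 14:45-17:25.
Nikolai ∩ Grace ∩ Omar ∩ Nadia ∩ Rosa ∩ Beatriz: 09:00-11:30, 14:45-17:15.
The longest is 09:00-11:30 at 150 minutes.

150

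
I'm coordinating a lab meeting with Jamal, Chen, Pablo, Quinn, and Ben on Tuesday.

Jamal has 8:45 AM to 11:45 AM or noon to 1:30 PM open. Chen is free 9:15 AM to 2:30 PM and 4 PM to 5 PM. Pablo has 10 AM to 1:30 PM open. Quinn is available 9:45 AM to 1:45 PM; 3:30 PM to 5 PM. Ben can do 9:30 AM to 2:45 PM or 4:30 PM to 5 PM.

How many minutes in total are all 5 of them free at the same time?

195

Jamal ∩ Chen: 09:15-11:45, 12:00-13:30.
Jamal ∩ Chen ∩ Pablo: 10:00-11:45, 12:00-13:30.
Jamal ∩ Chen ∩ Pablo ∩ Quinn: 10:00-11:45, 12:00-13:30.
Jamal ∩ Chen ∩ Pablo ∩ Quinn ∩ Ben: 10:00-11:45, 12:00-13:30.
Summing the common windows: 105 + 90 = 195 minutes.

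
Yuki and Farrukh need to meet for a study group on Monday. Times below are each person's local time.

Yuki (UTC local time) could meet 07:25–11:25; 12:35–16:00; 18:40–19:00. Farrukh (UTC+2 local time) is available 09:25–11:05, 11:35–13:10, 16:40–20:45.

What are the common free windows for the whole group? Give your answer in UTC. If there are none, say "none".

07:25-09:05, 09:35-11:10, 14:40-16:00, 18:40-18:45

Yuki in UTC: 07:25-11:25, 12:35-16:00, 18:40-19:00.
Farrukh in UTC: 07:25-09:05, 09:35-11:10, 14:40-18:45 (subtract 2h to convert from UTC+2).
Yuki ∩ Farrukh: 07:25-09:05, 09:35-11:10, 14:40-16:00, 18:40-18:45.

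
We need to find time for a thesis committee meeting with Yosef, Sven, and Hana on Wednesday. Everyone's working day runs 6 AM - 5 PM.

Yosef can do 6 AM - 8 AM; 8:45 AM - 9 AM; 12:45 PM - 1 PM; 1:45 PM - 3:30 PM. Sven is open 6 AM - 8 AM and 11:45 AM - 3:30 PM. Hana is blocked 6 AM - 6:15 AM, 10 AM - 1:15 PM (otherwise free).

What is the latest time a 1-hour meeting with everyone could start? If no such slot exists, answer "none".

14:30

Yosef free: 06:00-08:00, 08:45-09:00, 12:45-13:00, 13:45-15:30.
Sven free: 06:00-08:00, 11:45-15:30.
Hana free: 06:15-10:00, 13:15-17:00 (invert busy blocks within the working day).
Yosef ∩ Sven: 06:00-08:00, 12:45-13:00, 13:45-15:30.
Yosef ∩ Sven ∩ Hana: 06:15-08:00, 13:45-15:30.
The last common window of at least 60 minutes is 13:45-15:30; a 60-minute meeting can start as late as 14:30 and still end by 15:30.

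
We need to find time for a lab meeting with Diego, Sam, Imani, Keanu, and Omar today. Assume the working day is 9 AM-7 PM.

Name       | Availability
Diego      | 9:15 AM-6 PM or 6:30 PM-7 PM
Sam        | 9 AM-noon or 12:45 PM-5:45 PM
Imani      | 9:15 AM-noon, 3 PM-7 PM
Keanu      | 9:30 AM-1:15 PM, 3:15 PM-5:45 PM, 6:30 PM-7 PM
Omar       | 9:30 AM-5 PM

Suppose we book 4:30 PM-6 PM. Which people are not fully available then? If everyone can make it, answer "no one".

Keanu, Omar, Sam

Diego: free for 16:30-18:00. Sam: not fully free for 16:30-18:00. Imani: free for 16:30-18:00. Keanu: not fully free for 16:30-18:00. Omar: not fully free for 16:30-18:00.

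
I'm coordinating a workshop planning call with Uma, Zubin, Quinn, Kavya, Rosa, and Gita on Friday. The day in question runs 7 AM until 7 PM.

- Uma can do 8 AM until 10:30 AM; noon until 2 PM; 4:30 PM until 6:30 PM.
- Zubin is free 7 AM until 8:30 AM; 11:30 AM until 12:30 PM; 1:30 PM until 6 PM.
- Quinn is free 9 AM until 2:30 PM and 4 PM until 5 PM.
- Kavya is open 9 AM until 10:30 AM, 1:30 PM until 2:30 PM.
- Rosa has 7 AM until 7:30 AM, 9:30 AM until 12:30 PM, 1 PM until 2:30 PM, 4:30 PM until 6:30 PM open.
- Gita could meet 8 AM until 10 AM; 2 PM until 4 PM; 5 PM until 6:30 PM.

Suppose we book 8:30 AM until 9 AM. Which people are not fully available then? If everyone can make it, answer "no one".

Uma: free for 08:30-09:00. Zubin: not fully free for 08:30-09:00. Quinn: not fully free for 08:30-09:00. Kavya: not fully free for 08:30-09:00. Rosa: not fully free for 08:30-09:00. Gita: free for 08:30-09:00.

Kavya, Quinn, Rosa, Zubin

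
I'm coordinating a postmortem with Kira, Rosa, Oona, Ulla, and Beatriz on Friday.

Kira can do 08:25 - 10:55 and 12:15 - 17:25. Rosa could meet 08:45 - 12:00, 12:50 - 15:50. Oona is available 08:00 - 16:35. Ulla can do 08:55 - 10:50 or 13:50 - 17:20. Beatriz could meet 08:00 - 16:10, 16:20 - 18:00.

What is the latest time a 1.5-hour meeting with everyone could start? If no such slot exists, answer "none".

Kira ∩ Rosa: 08:45-10:55, 12:50-15:50.
Kira ∩ Rosa ∩ Oona: 08:45-10:55, 12:50-15:50.
Kira ∩ Rosa ∩ Oona ∩ Ulla: 08:55-10:50, 13:50-15:50.
Kira ∩ Rosa ∩ Oona ∩ Ulla ∩ Beatriz: 08:55-10:50, 13:50-15:50.
The last common window of at least 90 minutes is 13:50-15:50; a 90-minute meeting can start as late as 14:20 and still end by 15:50.

14:20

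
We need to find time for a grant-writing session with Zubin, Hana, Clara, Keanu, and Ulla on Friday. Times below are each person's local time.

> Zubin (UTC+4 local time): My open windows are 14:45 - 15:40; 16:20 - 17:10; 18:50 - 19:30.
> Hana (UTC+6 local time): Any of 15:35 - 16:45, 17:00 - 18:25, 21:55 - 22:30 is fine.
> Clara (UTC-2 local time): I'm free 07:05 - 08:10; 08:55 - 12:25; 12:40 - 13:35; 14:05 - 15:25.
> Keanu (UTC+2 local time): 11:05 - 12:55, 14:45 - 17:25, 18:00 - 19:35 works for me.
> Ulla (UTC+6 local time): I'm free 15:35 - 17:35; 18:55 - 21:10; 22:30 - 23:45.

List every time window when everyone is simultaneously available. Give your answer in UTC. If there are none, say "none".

none

Zubin in UTC: 10:45-11:40, 12:20-13:10, 14:50-15:30 (subtract 4h to convert from UTC+4).
Hana in UTC: 09:35-10:45, 11:00-12:25, 15:55-16:30 (subtract 6h to convert from UTC+6).
Clara in UTC: 09:05-10:10, 10:55-14:25, 14:40-15:35, 16:05-17:25 (add 2h to convert from UTC-2).
Keanu in UTC: 09:05-10:55, 12:45-15:25, 16:00-17:35 (subtract 2h to convert from UTC+2).
Ulla in UTC: 09:35-11:35, 12:55-15:10, 16:30-17:45 (subtract 6h to convert from UTC+6).
Zubin ∩ Hana: 11:00-11:40, 12:20-12:25.
Zubin ∩ Hana ∩ Clara: 11:00-11:40, 12:20-12:25.
Zubin ∩ Hana ∩ Clara ∩ Keanu: ∅.
Zubin ∩ Hana ∩ Clara ∩ Keanu ∩ Ulla: ∅.
There is no time when everyone is free.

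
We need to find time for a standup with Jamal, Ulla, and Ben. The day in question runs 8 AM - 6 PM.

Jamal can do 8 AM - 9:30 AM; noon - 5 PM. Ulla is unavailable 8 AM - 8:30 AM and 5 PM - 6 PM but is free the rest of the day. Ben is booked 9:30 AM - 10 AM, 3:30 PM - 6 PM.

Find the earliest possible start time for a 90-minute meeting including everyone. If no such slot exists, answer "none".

Jamal free: 08:00-09:30, 12:00-17:00.
Ulla free: 08:30-17:00 (invert busy blocks within the working day).
Ben free: 08:00-09:30, 10:00-15:30 (invert busy blocks within the working day).
Jamal ∩ Ulla: 08:30-09:30, 12:00-17:00.
Jamal ∩ Ulla ∩ Ben: 08:30-09:30, 12:00-15:30.
Those are the intersection windows.
The first common window of at least 90 minutes is 12:00-15:30, so the earliest start is 12:00.

12:00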